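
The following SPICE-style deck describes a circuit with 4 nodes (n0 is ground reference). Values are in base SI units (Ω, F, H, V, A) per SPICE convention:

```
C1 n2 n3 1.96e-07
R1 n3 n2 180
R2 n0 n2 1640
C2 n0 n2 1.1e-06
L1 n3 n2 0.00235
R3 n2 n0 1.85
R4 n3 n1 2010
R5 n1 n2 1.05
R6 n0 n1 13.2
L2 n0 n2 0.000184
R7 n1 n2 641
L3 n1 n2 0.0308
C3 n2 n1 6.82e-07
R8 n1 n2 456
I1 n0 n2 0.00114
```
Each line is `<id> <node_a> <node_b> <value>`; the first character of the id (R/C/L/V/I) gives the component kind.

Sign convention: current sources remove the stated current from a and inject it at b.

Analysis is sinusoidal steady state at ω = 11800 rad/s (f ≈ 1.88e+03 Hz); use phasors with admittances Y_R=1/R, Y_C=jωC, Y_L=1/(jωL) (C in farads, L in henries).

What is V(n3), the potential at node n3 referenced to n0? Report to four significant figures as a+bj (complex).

0.001215+0.0008874j V

Apply KCL at each of the 3 non-ground nodes and solve the resulting linear system.
Node n1: branches {R4, R5, R6, R7, L3, C3, R8} → V_1 = 0.001125+0.0008240j
Node n2: branches {C1, R1, R2, C2, L1, R3, R5, L2, R7, L3, C3, R8, I1} → V_2 = 0.001214+0.0008888j
Node n3: branches {C1, R1, L1, R4} → V_3 = 0.001215+0.0008874j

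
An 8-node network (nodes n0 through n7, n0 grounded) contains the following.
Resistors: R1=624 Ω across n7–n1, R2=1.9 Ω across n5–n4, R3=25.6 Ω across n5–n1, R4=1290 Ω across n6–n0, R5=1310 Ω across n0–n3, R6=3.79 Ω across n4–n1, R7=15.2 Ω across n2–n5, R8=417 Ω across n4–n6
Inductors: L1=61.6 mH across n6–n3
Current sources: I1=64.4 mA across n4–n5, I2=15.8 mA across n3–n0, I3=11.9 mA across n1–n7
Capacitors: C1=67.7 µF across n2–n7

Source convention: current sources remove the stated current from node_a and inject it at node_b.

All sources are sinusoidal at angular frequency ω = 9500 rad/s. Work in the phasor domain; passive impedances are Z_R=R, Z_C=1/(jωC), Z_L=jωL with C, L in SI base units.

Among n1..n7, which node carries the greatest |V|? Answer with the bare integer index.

3

Apply KCL at each of the 7 non-ground nodes and solve the resulting linear system.
Node n1: branches {R1, R3, R6, I3} → V_1 = -9.795+2.200j
Node n2: branches {C1, R7} → V_2 = -9.469+2.200j
Node n3: branches {L1, R5, I2} → V_3 = -10.77-2.234j
Node n4: branches {R2, I1, R6, R8} → V_4 = -9.774+2.200j
Node n5: branches {R2, R3, I1, R7} → V_5 = -9.642+2.200j
Node n6: branches {L1, R4, R8} → V_6 = -9.774+2.200j
Node n7: branches {R1, C1, I3} → V_7 = -9.469+2.183j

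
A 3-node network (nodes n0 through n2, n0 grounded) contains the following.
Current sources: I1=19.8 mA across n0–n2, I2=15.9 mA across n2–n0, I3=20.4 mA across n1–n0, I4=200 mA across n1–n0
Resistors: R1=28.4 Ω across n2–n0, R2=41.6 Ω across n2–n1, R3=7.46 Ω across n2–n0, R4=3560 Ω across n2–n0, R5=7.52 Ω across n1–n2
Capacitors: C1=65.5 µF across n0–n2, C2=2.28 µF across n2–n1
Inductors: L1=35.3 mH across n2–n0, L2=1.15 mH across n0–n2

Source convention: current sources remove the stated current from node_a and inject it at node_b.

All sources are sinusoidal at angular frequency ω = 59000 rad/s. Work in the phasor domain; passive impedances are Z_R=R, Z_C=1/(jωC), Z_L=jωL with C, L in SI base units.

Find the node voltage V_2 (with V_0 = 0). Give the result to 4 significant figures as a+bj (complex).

-0.002472+0.05614j V

Apply KCL at each of the 2 non-ground nodes and solve the resulting linear system.
Node n1: branches {R2, I3, R5, C2, I4} → V_1 = -0.8120+0.7497j
Node n2: branches {I1, I2, R1, R2, C1, R3, L1, R4, L2, R5, C2} → V_2 = -0.002472+0.05614j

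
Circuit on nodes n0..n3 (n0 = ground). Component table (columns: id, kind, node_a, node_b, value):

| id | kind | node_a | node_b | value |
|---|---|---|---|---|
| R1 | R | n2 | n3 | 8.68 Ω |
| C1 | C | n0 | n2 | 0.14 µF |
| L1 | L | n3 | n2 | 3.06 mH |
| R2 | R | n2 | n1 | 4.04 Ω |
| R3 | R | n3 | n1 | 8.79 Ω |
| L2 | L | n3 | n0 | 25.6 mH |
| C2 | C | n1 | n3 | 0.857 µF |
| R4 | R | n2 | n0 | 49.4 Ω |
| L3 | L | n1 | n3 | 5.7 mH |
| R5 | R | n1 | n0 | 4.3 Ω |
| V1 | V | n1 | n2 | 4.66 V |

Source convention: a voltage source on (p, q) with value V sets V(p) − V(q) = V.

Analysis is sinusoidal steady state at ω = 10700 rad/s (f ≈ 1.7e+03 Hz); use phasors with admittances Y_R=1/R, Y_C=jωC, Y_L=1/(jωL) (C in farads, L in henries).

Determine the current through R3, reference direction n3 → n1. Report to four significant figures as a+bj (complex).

MNA unknowns: 3 node voltages V₁..V_3 plus 1 source current (V1)
R1: Y=0.1152+0.000j on G[2,3]
C1: Y=0.000+0.001498j on G[0,2]
L1: Y=0.000-0.03054j on G[3,2]
R2: Y=0.2475+0.000j on G[2,1]
R3: Y=0.1138+0.000j on G[3,1]
L2: Y=0.000-0.003651j on G[3,0]
C2: Y=0.000+0.009170j on G[1,3]
R4: Y=0.02024+0.000j on G[2,0]
L3: Y=0.000-0.01640j on G[1,3]
R5: Y=0.2326+0.000j on G[1,0]
V1: row V1−V2=4.66, i_V1 at 1,2
solve → V1=0.3703-0.003606j, V2=-4.290-0.003606j, V3=-2.010+0.1933j
aux → i_V1=-1.509+0.04044j

-0.2708+0.02240j A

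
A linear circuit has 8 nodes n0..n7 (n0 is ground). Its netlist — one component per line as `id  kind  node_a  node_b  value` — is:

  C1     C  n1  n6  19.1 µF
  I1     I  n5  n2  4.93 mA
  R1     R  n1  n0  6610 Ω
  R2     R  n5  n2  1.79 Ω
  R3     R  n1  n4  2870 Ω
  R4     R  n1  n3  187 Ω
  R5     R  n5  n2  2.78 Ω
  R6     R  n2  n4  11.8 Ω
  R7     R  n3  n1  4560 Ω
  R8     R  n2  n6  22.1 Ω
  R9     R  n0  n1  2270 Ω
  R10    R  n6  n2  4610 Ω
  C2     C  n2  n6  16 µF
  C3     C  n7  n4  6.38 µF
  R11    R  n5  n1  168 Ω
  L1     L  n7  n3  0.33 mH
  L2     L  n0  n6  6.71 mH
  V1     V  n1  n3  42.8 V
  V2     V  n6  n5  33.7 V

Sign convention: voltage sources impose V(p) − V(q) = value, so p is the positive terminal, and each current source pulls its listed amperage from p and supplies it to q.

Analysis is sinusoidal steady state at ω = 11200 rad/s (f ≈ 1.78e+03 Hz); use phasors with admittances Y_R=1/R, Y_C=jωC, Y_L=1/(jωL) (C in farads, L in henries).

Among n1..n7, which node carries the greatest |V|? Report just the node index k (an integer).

Apply KCL at each of the 7 non-ground nodes and solve the resulting linear system.
Node n1: branches {C1, R1, R3, R4, R7, R9, R11, V1} → V_1 = 2.855-0.01240j
Node n2: branches {I1, R2, R5, R6, R8, R10, C2} → V_2 = -31.34+5.066j
Node n3: branches {R4, R7, L1, V1} → V_3 = -39.95-0.01240j
Node n4: branches {R3, R6, C3} → V_4 = -33.64-2.149j
Node n5: branches {I1, R2, R5, R11, V2} → V_5 = -33.70-0.1270j
Node n6: branches {C1, R8, R10, C2, L2, V2} → V_6 = -0.0005514-0.1270j
Node n7: branches {C3, L1} → V_7 = -42.21+0.7545j
Source currents: i(V1)=-0.4458-0.6122j, i(V2)=-2.378-4.770j

7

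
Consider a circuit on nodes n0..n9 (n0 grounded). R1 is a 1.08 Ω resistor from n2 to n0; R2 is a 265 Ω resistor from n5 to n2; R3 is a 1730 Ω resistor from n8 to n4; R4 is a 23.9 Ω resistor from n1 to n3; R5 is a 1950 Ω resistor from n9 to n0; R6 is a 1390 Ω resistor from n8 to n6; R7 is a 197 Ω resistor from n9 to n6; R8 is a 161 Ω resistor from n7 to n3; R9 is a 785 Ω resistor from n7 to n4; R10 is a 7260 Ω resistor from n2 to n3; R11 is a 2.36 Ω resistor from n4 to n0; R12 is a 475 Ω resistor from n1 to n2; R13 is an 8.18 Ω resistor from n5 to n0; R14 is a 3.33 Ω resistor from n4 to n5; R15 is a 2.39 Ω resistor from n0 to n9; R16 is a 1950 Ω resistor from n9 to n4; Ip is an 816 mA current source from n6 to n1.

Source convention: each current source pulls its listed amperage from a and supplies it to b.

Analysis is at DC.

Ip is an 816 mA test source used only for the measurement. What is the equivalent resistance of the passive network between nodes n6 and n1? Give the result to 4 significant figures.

R_eq = 494.1 Ω

MNA unknowns: 9 node voltages V₁..V_9
R1: Y=0.9259 on G[2,0]
R2: Y=0.003774 on G[5,2]
R3: Y=0.0005780 on G[8,4]
R4: Y=0.04184 on G[1,3]
R5: Y=0.0005128 on G[9,0]
R6: Y=0.0007194 on G[8,6]
R7: Y=0.005076 on G[9,6]
R8: Y=0.006211 on G[7,3]
R9: Y=0.001274 on G[7,4]
R10: Y=0.0001377 on G[2,3]
R11: Y=0.4237 on G[4,0]
R12: Y=0.002105 on G[1,2]
R13: Y=0.1222 on G[5,0]
R14: Y=0.3003 on G[4,5]
R15: Y=0.4184 on G[0,9]
R16: Y=0.0005128 on G[9,4]
Ip: z[6]−=0.816, z[1]+=0.816
solve → V1=250.3, V2=0.6026, V3=243.4, V4=0.4062, V5=0.2914, V6=-152.9, V7=202.0, V8=-84.60, V9=-1.828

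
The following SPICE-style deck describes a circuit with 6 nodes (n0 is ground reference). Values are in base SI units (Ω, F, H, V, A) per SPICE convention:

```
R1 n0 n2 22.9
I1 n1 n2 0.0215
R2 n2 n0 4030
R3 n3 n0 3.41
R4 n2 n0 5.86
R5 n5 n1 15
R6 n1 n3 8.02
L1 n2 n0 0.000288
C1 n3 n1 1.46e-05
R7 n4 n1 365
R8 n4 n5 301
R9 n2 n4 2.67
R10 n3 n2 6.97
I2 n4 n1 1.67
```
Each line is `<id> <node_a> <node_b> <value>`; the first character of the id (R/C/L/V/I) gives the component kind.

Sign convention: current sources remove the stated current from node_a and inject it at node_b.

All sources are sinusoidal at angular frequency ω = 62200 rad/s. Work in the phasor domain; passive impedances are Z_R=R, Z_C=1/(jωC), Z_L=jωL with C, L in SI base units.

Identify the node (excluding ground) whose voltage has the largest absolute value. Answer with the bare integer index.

4

Element admittances at ω=62200 rad/s:
  Y(R1) = 0.04367+0.000j S between n0,n2
  I1: injects 0.0215 A into n2 (from n1)
  Y(R2) = 0.0002481+0.000j S between n2,n0
  Y(R3) = 0.2933+0.000j S between n3,n0
  Y(R4) = 0.1706+0.000j S between n2,n0
  Y(R5) = 0.06667+0.000j S between n5,n1
  Y(R6) = 0.1247+0.000j S between n1,n3
  Y(L1) = 0.000-0.05582j S between n2,n0
  Y(C1) = 0.000+0.9081j S between n3,n1
  Y(R7) = 0.002740+0.000j S between n4,n1
  Y(R8) = 0.003322+0.000j S between n4,n5
  Y(R9) = 0.3745+0.000j S between n2,n4
  Y(R10) = 0.1435+0.000j S between n3,n2
  I2: injects 1.67 A into n1 (from n4)
Assemble and solve the 5×5 MNA system:
  V(n1)=2.788-1.898j  V(n2)=-3.318-0.6119j  V(n3)=2.544-0.1839j  V(n4)=-7.613-0.6318j  V(n5)=2.294-1.838j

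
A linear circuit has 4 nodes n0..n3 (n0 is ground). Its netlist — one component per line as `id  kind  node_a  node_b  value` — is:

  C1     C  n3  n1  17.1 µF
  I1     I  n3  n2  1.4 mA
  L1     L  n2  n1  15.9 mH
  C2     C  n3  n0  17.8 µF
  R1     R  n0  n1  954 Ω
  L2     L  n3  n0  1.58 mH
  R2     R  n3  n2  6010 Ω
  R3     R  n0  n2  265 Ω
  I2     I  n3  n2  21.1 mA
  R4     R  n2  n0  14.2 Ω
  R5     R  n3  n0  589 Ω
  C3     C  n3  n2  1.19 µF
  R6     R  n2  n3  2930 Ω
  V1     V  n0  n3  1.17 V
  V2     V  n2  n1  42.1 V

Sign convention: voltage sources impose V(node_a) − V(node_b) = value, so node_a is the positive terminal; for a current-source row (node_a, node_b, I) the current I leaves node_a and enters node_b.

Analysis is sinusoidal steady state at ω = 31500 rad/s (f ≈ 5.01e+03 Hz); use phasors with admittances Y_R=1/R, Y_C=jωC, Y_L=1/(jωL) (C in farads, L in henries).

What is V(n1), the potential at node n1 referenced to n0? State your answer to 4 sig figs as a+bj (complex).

-4.543+4.823j V

Apply KCL at each of the 3 non-ground nodes and solve the resulting linear system.
Node n1: branches {C1, L1, R1, V2} → V_1 = -4.543+4.823j
Node n2: branches {I1, L1, R2, R3, I2, R4, C3, R6, V2} → V_2 = 37.56+4.823j
Node n3: branches {C1, I1, C2, L2, R2, I2, R5, C3, R6, V1} → V_3 = -1.170+0.000j
Source currents: i(V1)=2.780-0.2696j, i(V2)=-2.603-1.728j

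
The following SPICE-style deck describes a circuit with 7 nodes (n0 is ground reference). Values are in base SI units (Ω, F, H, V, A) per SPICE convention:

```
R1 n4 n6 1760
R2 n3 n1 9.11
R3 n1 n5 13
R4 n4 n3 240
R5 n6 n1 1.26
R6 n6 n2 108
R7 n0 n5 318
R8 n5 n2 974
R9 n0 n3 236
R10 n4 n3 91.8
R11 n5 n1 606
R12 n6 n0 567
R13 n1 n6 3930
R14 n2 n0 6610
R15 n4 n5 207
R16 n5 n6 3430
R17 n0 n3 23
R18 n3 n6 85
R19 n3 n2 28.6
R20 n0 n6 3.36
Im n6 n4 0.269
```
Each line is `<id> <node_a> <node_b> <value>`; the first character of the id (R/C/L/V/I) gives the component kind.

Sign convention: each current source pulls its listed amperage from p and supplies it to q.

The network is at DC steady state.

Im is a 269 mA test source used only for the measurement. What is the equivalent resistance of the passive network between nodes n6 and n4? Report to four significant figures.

MNA unknowns: 6 node voltages V₁..V_6
R1: Y=0.0005682 on G[4,6]
R2: Y=0.1098 on G[3,1]
R3: Y=0.07692 on G[1,5]
R4: Y=0.004167 on G[4,3]
R5: Y=0.7937 on G[6,1]
R6: Y=0.009259 on G[6,2]
R7: Y=0.003145 on G[0,5]
R8: Y=0.001027 on G[5,2]
R9: Y=0.004237 on G[0,3]
R10: Y=0.01089 on G[4,3]
R11: Y=0.001650 on G[5,1]
R12: Y=0.001764 on G[6,0]
R13: Y=0.0002545 on G[1,6]
R14: Y=0.0001513 on G[2,0]
R15: Y=0.004831 on G[4,5]
R16: Y=0.0002915 on G[5,6]
R17: Y=0.04348 on G[0,3]
R18: Y=0.01176 on G[3,6]
R19: Y=0.03497 on G[3,2]
R20: Y=0.2976 on G[0,6]
Im: z[6]−=0.269, z[4]+=0.269
solve → V1=0.03945, V2=0.8400, V3=1.116, V4=14.16, V5=0.8229, V6=-0.1870

R_eq = 53.33 Ω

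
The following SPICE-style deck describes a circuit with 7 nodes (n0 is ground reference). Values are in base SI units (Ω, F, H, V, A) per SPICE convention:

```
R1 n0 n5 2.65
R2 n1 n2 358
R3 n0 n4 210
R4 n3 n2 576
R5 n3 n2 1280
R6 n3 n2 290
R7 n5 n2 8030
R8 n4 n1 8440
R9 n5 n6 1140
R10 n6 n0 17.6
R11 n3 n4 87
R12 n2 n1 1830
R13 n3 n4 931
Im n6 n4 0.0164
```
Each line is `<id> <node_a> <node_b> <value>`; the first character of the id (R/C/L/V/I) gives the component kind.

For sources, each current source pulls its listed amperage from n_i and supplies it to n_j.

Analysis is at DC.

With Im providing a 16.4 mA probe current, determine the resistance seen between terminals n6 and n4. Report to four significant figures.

MNA unknowns: 6 node voltages V₁..V_6
R1: Y=0.3774 on G[0,5]
R2: Y=0.002793 on G[1,2]
R3: Y=0.004762 on G[0,4]
R4: Y=0.001736 on G[3,2]
R5: Y=0.0007813 on G[3,2]
R6: Y=0.003448 on G[3,2]
R7: Y=0.0001245 on G[5,2]
R8: Y=0.0001185 on G[4,1]
R9: Y=0.0008772 on G[5,6]
R10: Y=0.05682 on G[6,0]
R11: Y=0.01149 on G[3,4]
R12: Y=0.0005464 on G[2,1]
R13: Y=0.001074 on G[3,4]
Im: z[6]−=0.0164, z[4]+=0.0164
solve → V1=3.264, V2=3.261, V3=3.327, V4=3.359, V5=0.0004144, V6=-0.2842

R_eq = 222.1 Ω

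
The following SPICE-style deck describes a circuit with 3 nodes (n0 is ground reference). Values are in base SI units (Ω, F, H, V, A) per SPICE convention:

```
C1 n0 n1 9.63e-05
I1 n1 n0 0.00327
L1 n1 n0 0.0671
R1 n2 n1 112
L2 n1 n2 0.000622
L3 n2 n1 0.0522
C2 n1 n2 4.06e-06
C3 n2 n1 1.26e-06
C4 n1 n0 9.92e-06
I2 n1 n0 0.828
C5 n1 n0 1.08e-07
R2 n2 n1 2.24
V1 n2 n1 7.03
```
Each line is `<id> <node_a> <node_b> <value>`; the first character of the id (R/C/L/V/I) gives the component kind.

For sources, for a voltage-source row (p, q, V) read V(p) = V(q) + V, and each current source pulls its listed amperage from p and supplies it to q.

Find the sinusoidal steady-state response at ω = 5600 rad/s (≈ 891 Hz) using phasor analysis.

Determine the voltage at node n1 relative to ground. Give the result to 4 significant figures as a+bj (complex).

MNA unknowns: 2 node voltages V₁..V_2 plus 1 source current (V1)
C1: Y=0.000+0.5393j on G[0,1]
I1: z[1]−=0.00327, z[0]+=0.00327
L1: Y=0.000-0.002661j on G[1,0]
R1: Y=0.008929+0.000j on G[2,1]
L2: Y=0.000-0.2871j on G[1,2]
L3: Y=0.000-0.003421j on G[2,1]
C2: Y=0.000+0.02274j on G[1,2]
C3: Y=0.000+0.007056j on G[2,1]
C4: Y=0.000+0.05555j on G[1,0]
I2: z[1]−=0.828, z[0]+=0.828
C5: Y=0.000+0.0006048j on G[1,0]
R2: Y=0.4464+0.000j on G[2,1]
V1: row V2−V1=7.03, i_V1 at 2,1
solve → V1=0.000+1.402j, V2=7.030+1.402j
aux → i_V1=-3.201+1.833j

0.000+1.402j V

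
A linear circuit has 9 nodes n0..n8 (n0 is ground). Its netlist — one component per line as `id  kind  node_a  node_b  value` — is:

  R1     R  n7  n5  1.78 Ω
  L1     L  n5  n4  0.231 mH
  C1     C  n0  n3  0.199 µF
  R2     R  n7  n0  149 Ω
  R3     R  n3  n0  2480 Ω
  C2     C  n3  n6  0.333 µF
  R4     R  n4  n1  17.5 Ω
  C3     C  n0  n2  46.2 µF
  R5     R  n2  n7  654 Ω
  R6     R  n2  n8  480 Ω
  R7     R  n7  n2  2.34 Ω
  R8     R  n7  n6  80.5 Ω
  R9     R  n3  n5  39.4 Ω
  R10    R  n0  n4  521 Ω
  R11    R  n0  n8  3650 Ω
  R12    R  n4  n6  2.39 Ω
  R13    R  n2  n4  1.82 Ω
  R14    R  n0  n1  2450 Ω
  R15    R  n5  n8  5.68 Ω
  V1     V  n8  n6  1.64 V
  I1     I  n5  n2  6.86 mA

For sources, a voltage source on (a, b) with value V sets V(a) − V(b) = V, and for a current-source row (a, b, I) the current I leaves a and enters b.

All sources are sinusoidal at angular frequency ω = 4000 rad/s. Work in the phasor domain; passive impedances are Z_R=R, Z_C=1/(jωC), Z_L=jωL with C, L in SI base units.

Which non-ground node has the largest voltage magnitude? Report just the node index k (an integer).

Element admittances at ω=4000 rad/s:
  Y(R1) = 0.5618+0.000j S between n7,n5
  Y(L1) = 0.000-1.082j S between n5,n4
  Y(C1) = 0.000+0.0007960j S between n0,n3
  Y(R2) = 0.006711+0.000j S between n7,n0
  Y(R3) = 0.0004032+0.000j S between n3,n0
  Y(C2) = 0.000+0.001332j S between n3,n6
  Y(R4) = 0.05714+0.000j S between n4,n1
  Y(C3) = 0.000+0.1848j S between n0,n2
  Y(R5) = 0.001529+0.000j S between n2,n7
  Y(R6) = 0.002083+0.000j S between n2,n8
  Y(R7) = 0.4274+0.000j S between n7,n2
  Y(R8) = 0.01242+0.000j S between n7,n6
  Y(R9) = 0.02538+0.000j S between n3,n5
  Y(R10) = 0.001919+0.000j S between n0,n4
  Y(R11) = 0.0002740+0.000j S between n0,n8
  Y(R12) = 0.4184+0.000j S between n4,n6
  Y(R13) = 0.5495+0.000j S between n2,n4
  Y(R14) = 0.0004082+0.000j S between n0,n1
  Y(R15) = 0.1761+0.000j S between n5,n8
  V1: constraint V(n8)−V(n6) = 1.64
  I1: injects 0.00686 A into n2 (from n5)
Assemble and solve the 9×9 MNA system:
  V(n1)=-0.02479-0.04994j  V(n2)=-0.002098+0.001253j  V(n3)=0.02846+0.08874j  V(n4)=-0.02497-0.05029j  V(n5)=0.02159+0.1183j  V(n6)=-0.4913+0.002145j  V(n7)=0.005075+0.06638j  V(n8)=1.149+0.002145j
  i(V1)=-0.2012+0.02045j

8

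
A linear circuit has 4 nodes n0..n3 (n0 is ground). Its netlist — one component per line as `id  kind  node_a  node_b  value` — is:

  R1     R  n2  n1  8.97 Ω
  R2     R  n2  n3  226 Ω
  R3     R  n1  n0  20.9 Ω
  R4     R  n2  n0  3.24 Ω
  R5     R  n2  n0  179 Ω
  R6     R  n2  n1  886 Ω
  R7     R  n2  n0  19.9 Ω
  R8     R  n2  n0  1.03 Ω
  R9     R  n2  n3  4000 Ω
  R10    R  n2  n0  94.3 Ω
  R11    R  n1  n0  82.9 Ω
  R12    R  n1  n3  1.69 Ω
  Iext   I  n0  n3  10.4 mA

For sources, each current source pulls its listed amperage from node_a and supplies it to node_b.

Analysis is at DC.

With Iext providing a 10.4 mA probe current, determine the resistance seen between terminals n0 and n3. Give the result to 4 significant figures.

Element admittances at DC:
  Y(R1) = 0.1115 S between n2,n1
  Y(R2) = 0.004425 S between n2,n3
  Y(R3) = 0.04785 S between n1,n0
  Y(R4) = 0.3086 S between n2,n0
  Y(R5) = 0.005587 S between n2,n0
  Y(R6) = 0.001129 S between n2,n1
  Y(R7) = 0.05025 S between n2,n0
  Y(R8) = 0.9709 S between n2,n0
  Y(R9) = 0.0002500 S between n2,n3
  Y(R10) = 0.01060 S between n2,n0
  Y(R11) = 0.01206 S between n1,n0
  Y(R12) = 0.5917 S between n1,n3
  Iext: injects 0.0104 A into n3 (from n0)
Assemble and solve the 3×3 MNA system:
  V(n1)=0.06154  V(n2)=0.004987  V(n3)=0.07854

R_eq = 7.552 Ω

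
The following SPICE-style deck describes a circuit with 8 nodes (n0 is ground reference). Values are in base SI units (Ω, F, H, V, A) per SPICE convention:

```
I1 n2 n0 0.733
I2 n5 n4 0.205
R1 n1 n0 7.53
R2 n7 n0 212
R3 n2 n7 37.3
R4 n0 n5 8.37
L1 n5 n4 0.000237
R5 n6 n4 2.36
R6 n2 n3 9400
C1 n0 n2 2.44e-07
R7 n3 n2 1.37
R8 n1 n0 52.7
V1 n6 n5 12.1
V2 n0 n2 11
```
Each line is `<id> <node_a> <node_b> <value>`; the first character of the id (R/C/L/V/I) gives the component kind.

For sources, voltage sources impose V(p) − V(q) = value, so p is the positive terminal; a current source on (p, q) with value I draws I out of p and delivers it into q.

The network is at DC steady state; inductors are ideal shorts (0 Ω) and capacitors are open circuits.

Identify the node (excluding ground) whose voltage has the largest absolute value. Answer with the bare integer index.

Apply KCL at each of the 7 non-ground nodes and solve the resulting linear system.
Node n1: branches {R1, R8} → V_1 = 0.000
Node n2: branches {I1, R3, R6, C1, R7, V2} → V_2 = -11.00
Node n3: branches {R6, R7} → V_3 = -11.00
Node n4: branches {I2, L1, R5} → V_4 = 0.000
Node n5: branches {I2, R4, L1, V1} → V_5 = 0.000
Node n6: branches {R5, V1} → V_6 = 12.10
Node n7: branches {R2, R3} → V_7 = -9.354
Source currents: i(L1)=-5.332, i(V1)=-5.127, i(V2)=0.6889

6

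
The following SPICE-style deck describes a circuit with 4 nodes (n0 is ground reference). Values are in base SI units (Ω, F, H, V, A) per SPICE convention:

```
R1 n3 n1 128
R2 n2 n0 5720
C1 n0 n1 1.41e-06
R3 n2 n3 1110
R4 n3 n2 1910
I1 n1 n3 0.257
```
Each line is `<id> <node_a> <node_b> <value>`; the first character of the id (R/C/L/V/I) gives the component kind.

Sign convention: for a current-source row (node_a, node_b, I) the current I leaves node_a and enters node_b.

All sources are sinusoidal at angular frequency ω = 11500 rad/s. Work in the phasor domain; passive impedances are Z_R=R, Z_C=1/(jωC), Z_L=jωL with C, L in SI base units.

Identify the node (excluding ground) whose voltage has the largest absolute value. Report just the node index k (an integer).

Apply KCL at each of the 3 non-ground nodes and solve the resulting linear system.
Node n1: branches {R1, C1, I1} → V_1 = -0.002916+0.3097j
Node n2: branches {R2, R3, R4} → V_2 = 28.72+0.2705j
Node n3: branches {R1, R3, R4, I1} → V_3 = 32.25+0.3037j

3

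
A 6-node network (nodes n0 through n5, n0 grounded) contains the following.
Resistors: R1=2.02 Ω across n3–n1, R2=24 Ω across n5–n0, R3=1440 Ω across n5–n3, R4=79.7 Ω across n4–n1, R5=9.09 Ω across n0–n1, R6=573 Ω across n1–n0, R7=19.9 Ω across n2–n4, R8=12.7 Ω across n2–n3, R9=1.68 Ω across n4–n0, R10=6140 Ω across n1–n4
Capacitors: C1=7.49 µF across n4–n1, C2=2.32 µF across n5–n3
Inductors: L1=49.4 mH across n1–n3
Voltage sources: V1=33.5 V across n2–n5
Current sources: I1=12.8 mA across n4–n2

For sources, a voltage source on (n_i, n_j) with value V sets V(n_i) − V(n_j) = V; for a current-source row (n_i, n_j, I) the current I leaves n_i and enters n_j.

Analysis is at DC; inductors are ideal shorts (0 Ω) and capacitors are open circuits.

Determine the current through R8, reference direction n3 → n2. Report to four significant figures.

Element admittances at DC:
  Y(R1) = 0.4950 S between n3,n1
  Y(C1) = 0.000 S between n4,n1
  Y(R2) = 0.04167 S between n5,n0
  Y(R3) = 0.0006944 S between n5,n3
  Y(C2) = 0.000 S between n5,n3
  Y(R4) = 0.01255 S between n4,n1
  Y(R5) = 0.1100 S between n0,n1
  Y(R6) = 0.001745 S between n1,n0
  Y(R7) = 0.05025 S between n2,n4
  L1: short n1↔n3 (DC inductor)
  Y(R8) = 0.07874 S between n2,n3
  Y(R9) = 0.5952 S between n4,n0
  Y(R10) = 0.0001629 S between n1,n4
  V1: constraint V(n2)−V(n5) = 33.5
  I1: injects 0.0128 A into n2 (from n4)
Assemble and solve the 7×7 MNA system:
  V(n1)=4.019  V(n2)=10.47  V(n3)=4.019  V(n4)=0.8576  V(n5)=-23.03
  i(L1)=-0.4893  i(V1)=-0.9783

-0.5081 A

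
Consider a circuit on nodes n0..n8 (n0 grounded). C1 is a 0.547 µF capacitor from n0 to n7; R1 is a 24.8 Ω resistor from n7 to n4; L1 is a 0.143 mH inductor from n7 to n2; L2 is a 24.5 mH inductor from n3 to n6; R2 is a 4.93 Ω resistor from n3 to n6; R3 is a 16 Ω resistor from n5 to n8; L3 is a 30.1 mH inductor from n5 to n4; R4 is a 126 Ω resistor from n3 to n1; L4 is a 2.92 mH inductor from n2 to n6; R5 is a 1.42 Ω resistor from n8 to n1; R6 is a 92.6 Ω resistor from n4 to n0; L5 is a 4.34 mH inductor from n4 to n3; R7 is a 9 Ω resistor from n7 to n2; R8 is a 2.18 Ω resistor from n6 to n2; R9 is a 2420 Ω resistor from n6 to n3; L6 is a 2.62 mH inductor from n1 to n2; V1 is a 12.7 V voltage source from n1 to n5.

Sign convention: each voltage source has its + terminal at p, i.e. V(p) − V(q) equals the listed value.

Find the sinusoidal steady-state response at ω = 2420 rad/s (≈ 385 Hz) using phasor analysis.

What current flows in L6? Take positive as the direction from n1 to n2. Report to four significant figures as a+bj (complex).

Element admittances at ω=2420 rad/s:
  Y(C1) = 0.000+0.001324j S between n0,n7
  Y(R1) = 0.04032+0.000j S between n7,n4
  Y(L1) = 0.000-2.890j S between n7,n2
  Y(L2) = 0.000-0.01687j S between n3,n6
  Y(R2) = 0.2028+0.000j S between n3,n6
  Y(R3) = 0.06250+0.000j S between n5,n8
  Y(L3) = 0.000-0.01373j S between n5,n4
  Y(R4) = 0.007937+0.000j S between n3,n1
  Y(L4) = 0.000-0.1415j S between n2,n6
  Y(R5) = 0.7042+0.000j S between n8,n1
  Y(R6) = 0.01080+0.000j S between n4,n0
  Y(L5) = 0.000-0.09521j S between n4,n3
  Y(R7) = 0.1111+0.000j S between n7,n2
  Y(R8) = 0.4587+0.000j S between n6,n2
  Y(R9) = 0.0004132+0.000j S between n6,n3
  Y(L6) = 0.000-0.1577j S between n1,n2
  V1: constraint V(n1)−V(n5) = 12.7
Assemble and solve the 9×9 MNA system:
  V(n1)=1.764-1.084j  V(n2)=0.8585-1.130j  V(n3)=0.9876-0.3947j  V(n4)=-0.1402-0.1034j  V(n5)=-10.94-1.084j  V(n6)=0.8633-0.9064j  V(n7)=0.8438-1.144j  V(n8)=0.7283-1.084j
  i(V1)=-0.7425+0.1482j

0.007301-0.1427j A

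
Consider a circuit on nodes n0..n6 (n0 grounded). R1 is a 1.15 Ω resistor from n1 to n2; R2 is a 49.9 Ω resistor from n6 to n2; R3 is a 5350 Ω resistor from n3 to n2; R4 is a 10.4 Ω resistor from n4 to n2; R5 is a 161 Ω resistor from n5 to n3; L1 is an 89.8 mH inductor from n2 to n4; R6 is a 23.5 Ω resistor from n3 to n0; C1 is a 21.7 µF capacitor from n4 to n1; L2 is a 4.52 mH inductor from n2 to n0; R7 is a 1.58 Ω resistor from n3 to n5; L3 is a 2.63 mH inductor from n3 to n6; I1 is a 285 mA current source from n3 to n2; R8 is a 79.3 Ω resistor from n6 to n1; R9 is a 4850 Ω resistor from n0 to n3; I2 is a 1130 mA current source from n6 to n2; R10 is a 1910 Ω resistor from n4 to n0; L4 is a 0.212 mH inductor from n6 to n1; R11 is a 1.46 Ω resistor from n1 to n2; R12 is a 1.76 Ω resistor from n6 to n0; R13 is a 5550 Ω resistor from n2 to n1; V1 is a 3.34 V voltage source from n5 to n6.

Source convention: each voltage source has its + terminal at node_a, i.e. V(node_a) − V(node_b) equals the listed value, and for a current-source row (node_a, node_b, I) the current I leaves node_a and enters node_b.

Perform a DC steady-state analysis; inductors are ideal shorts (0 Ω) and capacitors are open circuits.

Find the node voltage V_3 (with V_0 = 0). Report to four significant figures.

-0.6473 V

Element admittances at DC:
  Y(R1) = 0.8696 S between n1,n2
  Y(R2) = 0.02004 S between n6,n2
  Y(R3) = 0.0001869 S between n3,n2
  Y(R4) = 0.09615 S between n4,n2
  Y(R5) = 0.006211 S between n5,n3
  L1: short n2↔n4 (DC inductor)
  Y(R6) = 0.04255 S between n3,n0
  Y(C1) = 0.000 S between n4,n1
  L2: short n2↔n0 (DC inductor)
  Y(R7) = 0.6329 S between n3,n5
  L3: short n3↔n6 (DC inductor)
  I1: injects 0.285 A into n2 (from n3)
  Y(R8) = 0.01261 S between n6,n1
  Y(R9) = 0.0002062 S between n0,n3
  I2: injects 1.13 A into n2 (from n6)
  Y(R10) = 0.0005236 S between n4,n0
  L4: short n6↔n1 (DC inductor)
  Y(R11) = 0.6849 S between n1,n2
  Y(R12) = 0.5682 S between n6,n0
  Y(R13) = 0.0001802 S between n2,n1
  V1: constraint V(n5)−V(n6) = 3.34
Assemble and solve the 11×11 MNA system:
  V(n1)=-0.6473  V(n2)=0.000  V(n3)=-0.6473  V(n4)=0.000  V(n5)=2.693  V(n6)=-0.6473
  i(L1)=0.000  i(L2)=0.3955  i(L3)=1.877  i(L4)=-1.006  i(V1)=-2.135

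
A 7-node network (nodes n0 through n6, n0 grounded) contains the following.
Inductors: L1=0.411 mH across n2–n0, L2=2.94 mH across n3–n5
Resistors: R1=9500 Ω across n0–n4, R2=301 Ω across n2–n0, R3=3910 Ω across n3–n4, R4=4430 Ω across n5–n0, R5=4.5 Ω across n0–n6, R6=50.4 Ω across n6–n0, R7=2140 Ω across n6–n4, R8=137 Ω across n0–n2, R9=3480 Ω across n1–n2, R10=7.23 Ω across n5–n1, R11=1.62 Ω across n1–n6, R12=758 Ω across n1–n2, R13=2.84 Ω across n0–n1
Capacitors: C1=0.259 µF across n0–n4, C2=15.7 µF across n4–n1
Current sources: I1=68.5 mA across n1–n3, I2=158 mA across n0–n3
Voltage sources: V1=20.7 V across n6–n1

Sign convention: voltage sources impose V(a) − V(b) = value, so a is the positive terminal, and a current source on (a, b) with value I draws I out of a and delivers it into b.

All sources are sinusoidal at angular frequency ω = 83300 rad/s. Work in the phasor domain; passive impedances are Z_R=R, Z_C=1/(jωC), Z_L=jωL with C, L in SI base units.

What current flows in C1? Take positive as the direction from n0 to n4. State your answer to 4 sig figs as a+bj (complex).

0.005926+0.1724j A

Apply KCL at each of the 6 non-ground nodes and solve the resulting linear system.
Node n1: branches {I1, C2, R9, R10, R11, R12, R13, V1} → V_1 = -8.132+0.2882j
Node n2: branches {L1, R2, R8, R9, R12} → V_2 = -0.1728-0.3749j
Node n3: branches {R3, I1, I2, L2} → V_3 = -3.043+55.35j
Node n4: branches {R1, R3, C1, R7, C2} → V_4 = -7.989+0.2747j
Node n5: branches {R4, R10, L2} → V_5 = -6.493+0.1860j
Node n6: branches {R5, R6, R7, R11, V1} → V_6 = 12.57+0.2882j
Source currents: i(V1)=-15.83-0.06976j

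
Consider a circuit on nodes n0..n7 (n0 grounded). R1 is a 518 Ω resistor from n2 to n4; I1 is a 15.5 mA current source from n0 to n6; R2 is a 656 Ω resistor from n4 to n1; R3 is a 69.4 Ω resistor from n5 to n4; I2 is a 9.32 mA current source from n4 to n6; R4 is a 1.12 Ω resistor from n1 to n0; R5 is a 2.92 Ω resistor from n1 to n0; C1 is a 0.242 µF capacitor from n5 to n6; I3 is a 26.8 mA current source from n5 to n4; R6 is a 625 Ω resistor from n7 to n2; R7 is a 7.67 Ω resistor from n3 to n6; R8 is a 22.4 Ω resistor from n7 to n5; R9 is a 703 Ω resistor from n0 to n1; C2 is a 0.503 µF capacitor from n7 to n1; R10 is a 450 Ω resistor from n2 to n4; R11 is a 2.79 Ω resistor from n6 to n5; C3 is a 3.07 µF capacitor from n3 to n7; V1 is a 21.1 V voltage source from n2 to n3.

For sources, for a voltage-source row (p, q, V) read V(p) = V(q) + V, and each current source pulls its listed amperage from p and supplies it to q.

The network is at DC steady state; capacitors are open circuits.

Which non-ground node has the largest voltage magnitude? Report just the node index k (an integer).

MNA unknowns: 7 node voltages V₁..V_7 plus 1 source current (V1)
R1: Y=0.001931 on G[2,4]
I1: z[0]−=0.0155, z[6]+=0.0155
R2: Y=0.001524 on G[4,1]
R3: Y=0.01441 on G[5,4]
I2: z[4]−=0.00932, z[6]+=0.00932
R4: Y=0.8929 on G[1,0]
R5: Y=0.3425 on G[1,0]
C1: Y=0.000 on G[5,6]
I3: z[5]−=0.0268, z[4]+=0.0268
R6: Y=0.001600 on G[7,2]
R7: Y=0.1304 on G[3,6]
R8: Y=0.04464 on G[7,5]
R9: Y=0.001422 on G[0,1]
C2: Y=0.000 on G[7,1]
R10: Y=0.002222 on G[2,4]
R11: Y=0.3584 on G[6,5]
C3: Y=0.000 on G[3,7]
V1: row V2−V3=21.1, i_V1 at 2,3
solve → V1=0.01253, V2=25.73, V3=4.630, V4=10.18, V5=5.562, V6=5.364, V7=6.260
aux → i_V1=-0.09572

2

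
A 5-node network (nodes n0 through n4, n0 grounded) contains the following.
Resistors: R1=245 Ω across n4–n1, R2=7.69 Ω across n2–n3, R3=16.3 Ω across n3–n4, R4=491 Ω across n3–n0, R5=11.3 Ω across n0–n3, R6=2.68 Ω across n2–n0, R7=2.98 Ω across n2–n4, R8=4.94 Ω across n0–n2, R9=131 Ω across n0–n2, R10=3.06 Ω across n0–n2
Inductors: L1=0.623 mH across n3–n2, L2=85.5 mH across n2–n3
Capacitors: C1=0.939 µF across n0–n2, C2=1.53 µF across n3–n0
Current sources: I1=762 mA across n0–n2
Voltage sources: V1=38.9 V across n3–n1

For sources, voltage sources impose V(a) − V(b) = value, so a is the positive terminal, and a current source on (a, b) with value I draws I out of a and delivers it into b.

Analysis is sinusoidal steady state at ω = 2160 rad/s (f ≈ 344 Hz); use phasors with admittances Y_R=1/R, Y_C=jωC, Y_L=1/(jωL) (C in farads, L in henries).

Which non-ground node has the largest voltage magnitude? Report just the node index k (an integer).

1

Apply KCL at each of the 4 non-ground nodes and solve the resulting linear system.
Node n1: branches {R1, V1} → V_1 = -38.11+0.06410j
Node n2: branches {R2, L1, C1, I1, R6, R7, R8, R9, L2, R10} → V_2 = 0.7591-0.01093j
Node n3: branches {R2, L1, R3, C2, R4, R5, L2, V1} → V_3 = 0.7889+0.06410j
Node n4: branches {R1, R3, R7} → V_4 = 0.3680+0.001309j
Source currents: i(V1)=-0.1571+0.0002563j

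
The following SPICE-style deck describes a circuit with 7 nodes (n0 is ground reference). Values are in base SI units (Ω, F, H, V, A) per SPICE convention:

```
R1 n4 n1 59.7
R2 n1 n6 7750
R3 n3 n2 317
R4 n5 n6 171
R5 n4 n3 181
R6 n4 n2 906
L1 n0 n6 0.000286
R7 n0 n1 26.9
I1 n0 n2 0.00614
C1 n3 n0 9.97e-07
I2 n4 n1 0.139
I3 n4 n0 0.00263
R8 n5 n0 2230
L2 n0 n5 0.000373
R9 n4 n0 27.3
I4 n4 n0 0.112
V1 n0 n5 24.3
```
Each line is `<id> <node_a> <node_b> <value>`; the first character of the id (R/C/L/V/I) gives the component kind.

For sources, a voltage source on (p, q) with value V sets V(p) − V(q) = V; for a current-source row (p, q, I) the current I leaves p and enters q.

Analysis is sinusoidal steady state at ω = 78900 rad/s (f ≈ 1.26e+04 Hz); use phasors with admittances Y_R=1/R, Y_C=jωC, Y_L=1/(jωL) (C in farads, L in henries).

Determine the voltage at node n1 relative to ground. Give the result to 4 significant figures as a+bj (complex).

Element admittances at ω=78900 rad/s:
  Y(R1) = 0.01675+0.000j S between n4,n1
  Y(R2) = 0.0001290+0.000j S between n1,n6
  Y(R3) = 0.003155+0.000j S between n3,n2
  Y(R4) = 0.005848+0.000j S between n5,n6
  Y(R5) = 0.005525+0.000j S between n4,n3
  Y(R6) = 0.001104+0.000j S between n4,n2
  Y(L1) = 0.000-0.04432j S between n0,n6
  Y(R7) = 0.03717+0.000j S between n0,n1
  I1: injects 0.00614 A into n2 (from n0)
  Y(C1) = 0.000+0.07866j S between n3,n0
  I2: injects 0.139 A into n1 (from n4)
  I3: injects 0.00263 A into n0 (from n4)
  Y(R8) = 0.0004484+0.000j S between n5,n0
  Y(L2) = 0.000-0.03398j S between n0,n5
  Y(R9) = 0.03663+0.000j S between n4,n0
  I4: injects 0.112 A into n0 (from n4)
  V1: constraint V(n0)−V(n5) = 24.3
Assemble and solve the 7×7 MNA system:
  V(n1)=1.382+0.0007832j  V(n2)=0.4347+0.1921j  V(n3)=-0.01799+0.2499j  V(n4)=-3.834+0.02676j  V(n5)=-24.30+0.000j  V(n6)=-0.4242-3.145j
  i(V1)=-0.1505+0.8441j

1.382+0.0007832j V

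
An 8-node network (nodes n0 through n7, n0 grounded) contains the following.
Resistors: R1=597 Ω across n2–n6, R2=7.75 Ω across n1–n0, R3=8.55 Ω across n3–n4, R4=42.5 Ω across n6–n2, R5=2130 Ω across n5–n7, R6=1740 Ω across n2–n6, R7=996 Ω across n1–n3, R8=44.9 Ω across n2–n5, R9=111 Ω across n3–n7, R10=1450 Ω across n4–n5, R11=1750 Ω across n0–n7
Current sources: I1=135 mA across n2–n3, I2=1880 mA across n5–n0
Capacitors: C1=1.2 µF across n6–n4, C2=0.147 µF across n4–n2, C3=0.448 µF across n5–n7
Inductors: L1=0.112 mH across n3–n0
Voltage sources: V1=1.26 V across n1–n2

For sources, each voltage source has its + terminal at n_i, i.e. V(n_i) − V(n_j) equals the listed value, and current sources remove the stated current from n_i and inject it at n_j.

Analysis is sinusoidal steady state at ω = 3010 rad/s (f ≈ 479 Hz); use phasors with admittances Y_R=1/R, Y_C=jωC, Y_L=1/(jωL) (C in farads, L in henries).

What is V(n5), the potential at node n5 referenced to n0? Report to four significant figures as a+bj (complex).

Apply KCL at each of the 7 non-ground nodes and solve the resulting linear system.
Node n1: branches {R2, R7, V1} → V_1 = -14.39+1.264j
Node n2: branches {R1, I1, C2, R4, R6, R8, V1} → V_2 = -15.65+1.264j
Node n3: branches {I1, R3, R7, R9, L1} → V_3 = 0.05279-0.006507j
Node n4: branches {R3, C1, C2, R10} → V_4 = -0.6223-0.4730j
Node n5: branches {R5, R8, C3, I2, R10} → V_5 = -94.26+5.997j
Node n6: branches {R1, C1, R4, R6} → V_6 = -15.12+3.296j
Node n7: branches {R5, R9, C3, R11} → V_7 = -6.700-11.47j
Source currents: i(V1)=1.871-0.1644j

-94.26+5.997j V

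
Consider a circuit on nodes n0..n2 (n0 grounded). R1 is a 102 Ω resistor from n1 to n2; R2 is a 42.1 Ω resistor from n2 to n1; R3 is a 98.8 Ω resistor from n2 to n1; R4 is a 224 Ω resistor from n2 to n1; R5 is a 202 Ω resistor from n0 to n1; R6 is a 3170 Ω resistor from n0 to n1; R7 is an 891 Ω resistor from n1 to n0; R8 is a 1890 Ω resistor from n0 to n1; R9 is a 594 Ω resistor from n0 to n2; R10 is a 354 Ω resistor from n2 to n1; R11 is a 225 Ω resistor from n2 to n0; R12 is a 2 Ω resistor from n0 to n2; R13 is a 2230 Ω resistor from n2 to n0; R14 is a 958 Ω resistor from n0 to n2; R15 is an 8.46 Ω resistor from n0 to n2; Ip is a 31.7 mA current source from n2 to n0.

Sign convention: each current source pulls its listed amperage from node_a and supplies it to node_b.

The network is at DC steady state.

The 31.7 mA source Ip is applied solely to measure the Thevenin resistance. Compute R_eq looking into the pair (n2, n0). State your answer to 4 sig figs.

MNA unknowns: 2 node voltages V₁..V_2
R1: Y=0.009804 on G[1,2]
R2: Y=0.02375 on G[2,1]
R3: Y=0.01012 on G[2,1]
R4: Y=0.004464 on G[2,1]
R5: Y=0.004950 on G[0,1]
R6: Y=0.0003155 on G[0,1]
R7: Y=0.001122 on G[1,0]
R8: Y=0.0005291 on G[0,1]
R9: Y=0.001684 on G[0,2]
R10: Y=0.002825 on G[2,1]
R11: Y=0.004444 on G[2,0]
R12: Y=0.5000 on G[0,2]
R13: Y=0.0004484 on G[2,0]
R14: Y=0.001044 on G[0,2]
R15: Y=0.1182 on G[0,2]
Ip: z[2]−=0.0317, z[0]+=0.0317
solve → V1=-0.04417, V2=-0.05017

R_eq = 1.582 Ω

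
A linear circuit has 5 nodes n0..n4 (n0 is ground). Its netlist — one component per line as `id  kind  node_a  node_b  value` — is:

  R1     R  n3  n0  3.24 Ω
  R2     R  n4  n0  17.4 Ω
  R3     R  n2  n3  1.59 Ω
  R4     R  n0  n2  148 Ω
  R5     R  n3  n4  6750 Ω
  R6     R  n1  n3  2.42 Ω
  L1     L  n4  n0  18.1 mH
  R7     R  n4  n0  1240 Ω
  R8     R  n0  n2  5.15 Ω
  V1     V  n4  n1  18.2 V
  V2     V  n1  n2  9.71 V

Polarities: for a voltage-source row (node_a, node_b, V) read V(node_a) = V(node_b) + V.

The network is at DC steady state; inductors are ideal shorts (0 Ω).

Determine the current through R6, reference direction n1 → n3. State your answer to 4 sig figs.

0.1489 A

Apply KCL at each of the 4 non-ground nodes and solve the resulting linear system.
Node n1: branches {R6, V1, V2} → V_1 = -18.20
Node n2: branches {R3, R4, R8, V2} → V_2 = -27.91
Node n3: branches {R1, R3, R5, R6} → V_3 = -18.56
Node n4: branches {R2, R5, L1, R7, V1} → V_4 = 0.000
Source currents: i(L1)=11.34, i(V1)=-11.34, i(V2)=-11.49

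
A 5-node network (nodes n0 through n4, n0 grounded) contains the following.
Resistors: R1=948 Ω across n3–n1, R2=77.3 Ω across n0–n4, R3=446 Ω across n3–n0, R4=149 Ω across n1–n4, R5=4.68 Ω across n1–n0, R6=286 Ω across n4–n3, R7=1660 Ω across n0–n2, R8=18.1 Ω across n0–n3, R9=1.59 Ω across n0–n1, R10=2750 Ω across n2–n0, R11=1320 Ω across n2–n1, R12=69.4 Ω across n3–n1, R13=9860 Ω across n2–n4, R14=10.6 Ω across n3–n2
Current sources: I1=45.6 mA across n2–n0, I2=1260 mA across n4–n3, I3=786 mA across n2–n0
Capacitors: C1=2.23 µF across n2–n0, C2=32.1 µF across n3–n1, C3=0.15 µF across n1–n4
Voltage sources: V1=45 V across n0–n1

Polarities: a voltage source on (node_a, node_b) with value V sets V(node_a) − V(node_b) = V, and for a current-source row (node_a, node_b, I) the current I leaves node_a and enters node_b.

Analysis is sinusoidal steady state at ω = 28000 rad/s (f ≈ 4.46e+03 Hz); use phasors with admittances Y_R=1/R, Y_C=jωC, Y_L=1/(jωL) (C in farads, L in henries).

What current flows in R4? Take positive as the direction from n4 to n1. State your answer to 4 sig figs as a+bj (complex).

-0.1871+0.02993j A

Element admittances at ω=28000 rad/s:
  Y(R1) = 0.001055+0.000j S between n3,n1
  Y(R2) = 0.01294+0.000j S between n0,n4
  Y(R3) = 0.002242+0.000j S between n3,n0
  I1: injects 0.0456 A into n0 (from n2)
  Y(R4) = 0.006711+0.000j S between n1,n4
  Y(C1) = 0.000+0.06244j S between n2,n0
  Y(R5) = 0.2137+0.000j S between n1,n0
  Y(R6) = 0.003497+0.000j S between n4,n3
  Y(R7) = 0.0006024+0.000j S between n0,n2
  Y(R8) = 0.05525+0.000j S between n0,n3
  I2: injects 1.26 A into n3 (from n4)
  Y(C2) = 0.000+0.8988j S between n3,n1
  Y(R9) = 0.6289+0.000j S between n0,n1
  Y(R10) = 0.0003636+0.000j S between n2,n0
  I3: injects 0.786 A into n0 (from n2)
  Y(R11) = 0.0007576+0.000j S between n2,n1
  Y(R12) = 0.01441+0.000j S between n3,n1
  Y(R13) = 0.0001014+0.000j S between n2,n4
  Y(R14) = 0.09434+0.000j S between n3,n2
  Y(C3) = 0.000+0.004200j S between n1,n4
  V1: constraint V(n0)−V(n1) = 45
Assemble and solve the 5×5 MNA system:
  V(n1)=-45.00+0.000j  V(n2)=-37.38+19.95j  V(n3)=-42.05-4.411j  V(n4)=-72.88+4.460j
  i(V1)=-41.73-2.511j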